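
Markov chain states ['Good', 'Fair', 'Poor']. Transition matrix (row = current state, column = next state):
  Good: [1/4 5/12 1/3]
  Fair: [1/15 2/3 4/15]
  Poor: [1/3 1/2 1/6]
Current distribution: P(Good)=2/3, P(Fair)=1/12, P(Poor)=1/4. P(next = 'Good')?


P(next=Good) = Σᵢ P(now=i)×P(i→Good)
= 2/3×1/4 + 1/12×1/15 + 1/4×1/3
= 1/6 + 1/180 + 1/12 = 23/90

P = 23/90 ≈ 0.2556


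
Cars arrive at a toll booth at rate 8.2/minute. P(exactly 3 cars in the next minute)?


Poisson(λ=8.2): P(X=3) = e^(-λ)×λ^k/k!
= e^(-8.2) × 8.2^3 / 3!
≈ 0.00027465357 × 551.368 / 6 ≈ 0.025239

P(X=3) ≈ 0.025239 ≈ 2.52%


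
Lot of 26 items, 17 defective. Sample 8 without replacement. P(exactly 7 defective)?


Hypergeometric: C(17,7)×C(9,1)/C(26,8)
= 19448×9/1562275 = 1224/10925

P(X=7) = 1224/10925 ≈ 11.20%


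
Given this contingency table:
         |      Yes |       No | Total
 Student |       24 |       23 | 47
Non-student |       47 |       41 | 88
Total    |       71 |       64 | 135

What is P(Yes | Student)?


P(Yes | Student) = 24/(24+23) = 24/47

P(Yes|Student) = 24/47 ≈ 51.06%


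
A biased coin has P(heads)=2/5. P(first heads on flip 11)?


Geometric: P(X=11) = (1-p)^(k-1)×p = (3/5)^10×2/5 = 118098/48828125

P(X=11) = 118098/48828125 ≈ 0.24%


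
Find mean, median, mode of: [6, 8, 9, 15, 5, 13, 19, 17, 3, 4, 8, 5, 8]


Sorted: [3, 4, 5, 5, 6, 8, 8, 8, 9, 13, 15, 17, 19]
Mean = 120/13
Median = 8
Freq: {6: 1, 8: 3, 9: 1, 15: 1, 5: 2, 13: 1, 19: 1, 17: 1, 3: 1, 4: 1}
Mode: [8]

Mean=120/13, Median=8, Mode=8


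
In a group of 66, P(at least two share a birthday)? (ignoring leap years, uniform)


P(all different) = Π(365-i)/365 for i=0..65
= 0.001904
P(match) = 1 - 0.001904 = 0.998096

P ≈ 0.9981 ≈ 99.81%


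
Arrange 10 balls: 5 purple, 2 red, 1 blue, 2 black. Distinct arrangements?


10!/(5!×2!×1!×2!) = 7560

7560


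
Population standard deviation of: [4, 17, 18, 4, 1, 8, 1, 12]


Mean = 65/8
  (4-65/8)²=1089/64
  (17-65/8)²=5041/64
  (18-65/8)²=6241/64
  (4-65/8)²=1089/64
  (1-65/8)²=3249/64
  (8-65/8)²=1/64
  (1-65/8)²=3249/64
  (12-65/8)²=961/64
Σ(x-μ)² = 2615/8
σ² = (2615/8)/8 = 2615/64

σ = √(2615/64) ≈ 6.3921


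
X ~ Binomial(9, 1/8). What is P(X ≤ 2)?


P(X ≤ 2) = Σ P(X=i) for i=0..2
P(X=0) = 40353607/134217728
P(X=1) = 51883209/134217728
P(X=2) = 7411887/33554432
Sum = 30471091/33554432

P(X ≤ 2) = 30471091/33554432 ≈ 90.81%


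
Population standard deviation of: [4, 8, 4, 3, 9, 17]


Mean = 45/6 = 15/2
  (4-15/2)²=49/4
  (8-15/2)²=1/4
  (4-15/2)²=49/4
  (3-15/2)²=81/4
  (9-15/2)²=9/4
  (17-15/2)²=361/4
Σ(x-μ)² = 275/2
σ² = (275/2)/6 = 275/12

σ = √(275/12) ≈ 4.7871


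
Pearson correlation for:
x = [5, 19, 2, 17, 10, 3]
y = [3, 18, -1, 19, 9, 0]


n=6, Σx=56, Σy=48, Σxy=768, Σx²=788, Σy²=776
r = (6×768 - 56×48)/√((6×788 - 56²)(6×776 - 48²))
= 1920/√(1592×2352) = 1920/√3744384 ≈ 1920/1935.0411 ≈ 0.9922

r ≈ 0.9922


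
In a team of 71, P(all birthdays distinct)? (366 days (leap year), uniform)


P(all different) = Π(366-i)/366 for i=0..70
= (366/366)×(365/366)×...×(296/366)
= 0.000694

P ≈ 0.0007 ≈ 0.07%


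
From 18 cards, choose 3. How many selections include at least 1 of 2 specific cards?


Complement: C(18,3) - C(16,3) = 816 - 560 = 256

256


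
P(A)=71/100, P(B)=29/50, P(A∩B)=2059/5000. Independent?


P(A)×P(B) = 2059/5000
P(A∩B) = 2059/5000
Equal ✓ → Independent

Yes, independent


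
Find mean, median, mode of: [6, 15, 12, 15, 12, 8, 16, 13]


Sorted: [6, 8, 12, 12, 13, 15, 15, 16]
Mean = 97/8
Median = 25/2
Freq: {6: 1, 15: 2, 12: 2, 8: 1, 16: 1, 13: 1}
Mode: [12, 15]

Mean=97/8, Median=25/2, Mode=[12, 15]


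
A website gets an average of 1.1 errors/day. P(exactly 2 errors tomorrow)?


Poisson(λ=1.1): P(X=2) = e^(-λ)×λ^k/k!
= e^(-1.1) × 1.1^2 / 2!
≈ 0.3328710837 × 1.21 / 2 ≈ 0.201387

P(X=2) ≈ 0.201387 ≈ 20.14%


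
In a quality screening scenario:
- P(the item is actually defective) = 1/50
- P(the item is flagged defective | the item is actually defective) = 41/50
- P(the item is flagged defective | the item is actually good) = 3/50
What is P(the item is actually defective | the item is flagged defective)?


Using Bayes' theorem:
P(A|B) = P(B|A)·P(A) / P(B)

P(the item is flagged defective) = 41/50 × 1/50 + 3/50 × 49/50
= 41/2500 + 147/2500 = 47/625

P(the item is actually defective|the item is flagged defective) = (41/2500) / (47/625) = 41/188

P(the item is actually defective|the item is flagged defective) = 41/188 ≈ 21.81%


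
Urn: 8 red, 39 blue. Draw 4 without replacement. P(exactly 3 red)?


Hypergeometric: C(8,3)×C(39,1)/C(47,4)
= 56×39/178365 = 728/59455

P(X=3) = 728/59455 ≈ 1.22%


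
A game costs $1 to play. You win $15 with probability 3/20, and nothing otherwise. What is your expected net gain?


E[gain] = (15-1)×3/20 + (-1)×17/20
= 21/10 - 17/20 = 5/4

Expected net gain = $5/4 ≈ $1.25


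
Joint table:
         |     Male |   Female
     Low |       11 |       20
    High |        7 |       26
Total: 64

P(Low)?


P(Low) = (11+20)/64 = 31/64

P(Low) = 31/64 ≈ 48.44%


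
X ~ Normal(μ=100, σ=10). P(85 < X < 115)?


z₁=(85-100)/10=-1.5, z₂=(115-100)/10=1.5
P = Φ(1.5) - Φ(-1.5) = 0.933193 - 0.066807 = 0.866386 ≈ 0.8664

P(85 < X < 115) ≈ 0.8664


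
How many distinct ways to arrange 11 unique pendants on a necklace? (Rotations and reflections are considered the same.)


Free circular arrangements: rotations and reflections both identified.
(n-1)!/2 = 10!/2 = 3628800/2 = 1814400

1814400


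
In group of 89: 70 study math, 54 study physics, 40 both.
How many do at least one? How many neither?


|A∪B| = 70+54-40 = 84
Neither = 89-84 = 5

At least one: 84; Neither: 5


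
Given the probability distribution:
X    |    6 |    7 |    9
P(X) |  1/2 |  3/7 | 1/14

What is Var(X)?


E[X] = 93/14
E[X²] = 627/14
Var(X) = E[X²] - (E[X])² = 627/14 - 8649/196 = 129/196

Var(X) = 129/196 ≈ 0.6582


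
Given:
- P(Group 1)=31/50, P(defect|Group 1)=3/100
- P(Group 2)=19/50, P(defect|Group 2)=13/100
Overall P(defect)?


P(B) = Σ P(B|Aᵢ)×P(Aᵢ)
  3/100×31/50 = 93/5000
  13/100×19/50 = 247/5000
Sum = 17/250

P(defect) = 17/250 ≈ 6.80%


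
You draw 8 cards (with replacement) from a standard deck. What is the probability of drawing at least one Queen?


P(not a Queen) = 48/52 = 12/13
P(none in 8 draws) = (12/13)^8 = 429981696/815730721
P(≥1 Queen) = 1 - 429981696/815730721 = 385749025/815730721

P = 385749025/815730721 ≈ 47.29%


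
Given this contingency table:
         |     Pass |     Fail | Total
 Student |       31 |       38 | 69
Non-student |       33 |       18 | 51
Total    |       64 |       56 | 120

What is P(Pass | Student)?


P(Pass | Student) = 31/(31+38) = 31/69

P(Pass|Student) = 31/69 ≈ 44.93%


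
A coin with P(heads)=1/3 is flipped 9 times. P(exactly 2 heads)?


Binomial: P(X=2) = C(9,2)×p^2×(1-p)^7
= 36 × 1/9 × 128/2187 = 512/2187

P(X=2) = 512/2187 ≈ 23.41%


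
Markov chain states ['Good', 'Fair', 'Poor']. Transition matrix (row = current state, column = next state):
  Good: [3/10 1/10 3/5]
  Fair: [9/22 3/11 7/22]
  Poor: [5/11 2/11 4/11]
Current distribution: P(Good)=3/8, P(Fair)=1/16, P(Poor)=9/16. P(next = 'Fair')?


P(next=Fair) = Σᵢ P(now=i)×P(i→Fair)
= 3/8×1/10 + 1/16×3/11 + 9/16×2/11
= 3/80 + 3/176 + 9/88 = 69/440

P = 69/440 ≈ 0.1568


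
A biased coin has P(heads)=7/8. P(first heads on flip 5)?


Geometric: P(X=5) = (1-p)^(k-1)×p = (1/8)^4×7/8 = 7/32768

P(X=5) = 7/32768 ≈ 0.02%


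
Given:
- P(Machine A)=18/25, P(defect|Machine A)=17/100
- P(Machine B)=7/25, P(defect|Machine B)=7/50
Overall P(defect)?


P(B) = Σ P(B|Aᵢ)×P(Aᵢ)
  17/100×18/25 = 153/1250
  7/50×7/25 = 49/1250
Sum = 101/625

P(defect) = 101/625 ≈ 16.16%


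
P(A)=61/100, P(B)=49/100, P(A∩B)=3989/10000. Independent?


P(A)×P(B) = 2989/10000
P(A∩B) = 3989/10000
Not equal → NOT independent

No, not independent


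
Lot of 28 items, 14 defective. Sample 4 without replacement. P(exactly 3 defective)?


Hypergeometric: C(14,3)×C(14,1)/C(28,4)
= 364×14/20475 = 56/225

P(X=3) = 56/225 ≈ 24.89%


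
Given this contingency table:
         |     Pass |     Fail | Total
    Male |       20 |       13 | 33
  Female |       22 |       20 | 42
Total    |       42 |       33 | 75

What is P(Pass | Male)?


P(Pass | Male) = 20/(20+13) = 20/33

P(Pass|Male) = 20/33 ≈ 60.61%


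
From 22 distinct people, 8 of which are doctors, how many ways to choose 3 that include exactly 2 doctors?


Choose 2 of the 8 doctors and 1 of the other 14 people:
C(8,2)×C(14,1) = 28×14 = 392

392


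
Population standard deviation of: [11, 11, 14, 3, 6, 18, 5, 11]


Mean = 79/8
  (11-79/8)²=81/64
  (11-79/8)²=81/64
  (14-79/8)²=1089/64
  (3-79/8)²=3025/64
  (6-79/8)²=961/64
  (18-79/8)²=4225/64
  (5-79/8)²=1521/64
  (11-79/8)²=81/64
Σ(x-μ)² = 1383/8
σ² = (1383/8)/8 = 1383/64

σ = √(1383/64) ≈ 4.6486


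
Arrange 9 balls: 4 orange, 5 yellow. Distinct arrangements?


9!/(4!×5!) = 126

126


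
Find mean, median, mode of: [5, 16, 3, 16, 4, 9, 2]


Sorted: [2, 3, 4, 5, 9, 16, 16]
Mean = 55/7
Median = 5
Freq: {5: 1, 16: 2, 3: 1, 4: 1, 9: 1, 2: 1}
Mode: [16]

Mean=55/7, Median=5, Mode=16


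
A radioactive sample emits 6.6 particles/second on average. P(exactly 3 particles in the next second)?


Poisson(λ=6.6): P(X=3) = e^(-λ)×λ^k/k!
= e^(-6.6) × 6.6^3 / 3!
≈ 0.001360368038 × 287.496 / 6 ≈ 0.065183

P(X=3) ≈ 0.065183 ≈ 6.52%


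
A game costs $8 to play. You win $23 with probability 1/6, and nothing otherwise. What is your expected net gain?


E[gain] = (23-8)×1/6 + (-8)×5/6
= 5/2 - 20/3 = -25/6

Expected net gain = $-25/6 ≈ $-4.17


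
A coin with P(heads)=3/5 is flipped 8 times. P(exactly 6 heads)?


Binomial: P(X=6) = C(8,6)×p^6×(1-p)^2
= 28 × 729/15625 × 4/25 = 81648/390625

P(X=6) = 81648/390625 ≈ 20.90%


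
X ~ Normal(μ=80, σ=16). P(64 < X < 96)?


z₁=(64-80)/16=-1.0, z₂=(96-80)/16=1.0
P = Φ(1.0) - Φ(-1.0) = 0.841345 - 0.158655 = 0.682690 ≈ 0.6827

P(64 < X < 96) ≈ 0.6827


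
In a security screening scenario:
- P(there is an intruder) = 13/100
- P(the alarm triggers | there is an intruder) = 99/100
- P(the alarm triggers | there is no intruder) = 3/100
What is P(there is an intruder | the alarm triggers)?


Using Bayes' theorem:
P(A|B) = P(B|A)·P(A) / P(B)

P(the alarm triggers) = 99/100 × 13/100 + 3/100 × 87/100
= 1287/10000 + 261/10000 = 387/2500

P(there is an intruder|the alarm triggers) = (1287/10000) / (387/2500) = 143/172

P(there is an intruder|the alarm triggers) = 143/172 ≈ 83.14%


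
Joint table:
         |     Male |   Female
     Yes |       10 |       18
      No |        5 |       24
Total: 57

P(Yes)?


P(Yes) = (10+18)/57 = 28/57

P(Yes) = 28/57 ≈ 49.12%


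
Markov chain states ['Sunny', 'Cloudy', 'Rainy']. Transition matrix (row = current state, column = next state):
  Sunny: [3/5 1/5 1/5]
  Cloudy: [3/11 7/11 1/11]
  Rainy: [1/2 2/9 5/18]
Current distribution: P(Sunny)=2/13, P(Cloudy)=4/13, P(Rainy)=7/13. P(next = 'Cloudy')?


P(next=Cloudy) = Σᵢ P(now=i)×P(i→Cloudy)
= 2/13×1/5 + 4/13×7/11 + 7/13×2/9
= 2/65 + 28/143 + 14/117 = 2228/6435

P = 2228/6435 ≈ 0.3462


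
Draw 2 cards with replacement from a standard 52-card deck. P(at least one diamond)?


P(not a diamond) = 39/52 = 3/4
P(none in 2 draws) = (3/4)^2 = 9/16
P(≥1 diamond) = 1 - 9/16 = 7/16

P = 7/16 ≈ 43.75%


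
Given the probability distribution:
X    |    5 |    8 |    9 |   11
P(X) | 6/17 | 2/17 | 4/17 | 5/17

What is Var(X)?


E[X] = 137/17
E[X²] = 71
Var(X) = E[X²] - (E[X])² = 71 - 18769/289 = 1750/289

Var(X) = 1750/289 ≈ 6.0554


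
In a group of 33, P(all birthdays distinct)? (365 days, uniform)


P(all different) = Π(365-i)/365 for i=0..32
= (365/365)×(364/365)×...×(333/365)
= 0.225028

P ≈ 0.2250 ≈ 22.50%


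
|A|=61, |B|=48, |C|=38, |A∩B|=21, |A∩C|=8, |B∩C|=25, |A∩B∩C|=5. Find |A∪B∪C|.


|A∪B∪C| = 61+48+38-21-8-25+5 = 98

|A∪B∪C| = 98


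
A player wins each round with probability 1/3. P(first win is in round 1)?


Geometric: P(X=1) = (1-p)^(k-1)×p = (2/3)^0×1/3 = 1/3

P(X=1) = 1/3 ≈ 33.33%


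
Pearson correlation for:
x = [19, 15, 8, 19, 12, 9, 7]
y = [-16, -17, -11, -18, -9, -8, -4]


n=7, Σx=89, Σy=-83, Σxy=-1197, Σx²=1285, Σy²=1151
r = (7×(-1197) - 89×(-83))/√((7×1285 - 89²)(7×1151 - (-83)²))
= -992/√(1074×1168) = -992/√1254432 ≈ -992/1120.0143 ≈ -0.8857

r ≈ -0.8857


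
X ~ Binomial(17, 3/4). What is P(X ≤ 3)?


P(X ≤ 3) = Σ P(X=i) for i=0..3
P(X=0) = 1/17179869184
P(X=1) = 51/17179869184
P(X=2) = 153/2147483648
P(X=3) = 2295/2147483648
Sum = 4909/4294967296

P(X ≤ 3) = 4909/4294967296 ≈ 0.00%


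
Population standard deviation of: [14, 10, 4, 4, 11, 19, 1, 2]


Mean = 65/8
  (14-65/8)²=2209/64
  (10-65/8)²=225/64
  (4-65/8)²=1089/64
  (4-65/8)²=1089/64
  (11-65/8)²=529/64
  (19-65/8)²=7569/64
  (1-65/8)²=3249/64
  (2-65/8)²=2401/64
Σ(x-μ)² = 2295/8
σ² = (2295/8)/8 = 2295/64

σ = √(2295/64) ≈ 5.9883


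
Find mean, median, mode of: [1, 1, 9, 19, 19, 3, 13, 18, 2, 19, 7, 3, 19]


Sorted: [1, 1, 2, 3, 3, 7, 9, 13, 18, 19, 19, 19, 19]
Mean = 133/13
Median = 9
Freq: {1: 2, 9: 1, 19: 4, 3: 2, 13: 1, 18: 1, 2: 1, 7: 1}
Mode: [19]

Mean=133/13, Median=9, Mode=19


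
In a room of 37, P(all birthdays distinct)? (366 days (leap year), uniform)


P(all different) = Π(366-i)/366 for i=0..36
= (366/366)×(365/366)×...×(330/366)
= 0.152077

P ≈ 0.1521 ≈ 15.21%


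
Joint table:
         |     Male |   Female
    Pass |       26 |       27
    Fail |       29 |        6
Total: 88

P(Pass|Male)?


P(Pass|Male) = 26/(26+29) = 26/55

P = 26/55 ≈ 47.27%


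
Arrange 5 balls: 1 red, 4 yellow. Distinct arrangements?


5!/(1!×4!) = 5

5


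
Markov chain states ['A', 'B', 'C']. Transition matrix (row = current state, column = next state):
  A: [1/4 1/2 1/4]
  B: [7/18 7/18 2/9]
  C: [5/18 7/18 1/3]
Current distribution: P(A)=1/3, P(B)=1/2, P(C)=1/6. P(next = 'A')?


P(next=A) = Σᵢ P(now=i)×P(i→A)
= 1/3×1/4 + 1/2×7/18 + 1/6×5/18
= 1/12 + 7/36 + 5/108 = 35/108

P = 35/108 ≈ 0.3241


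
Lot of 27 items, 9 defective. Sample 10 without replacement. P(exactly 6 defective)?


Hypergeometric: C(9,6)×C(18,4)/C(27,10)
= 84×3060/8436285 = 1904/62491

P(X=6) = 1904/62491 ≈ 3.05%


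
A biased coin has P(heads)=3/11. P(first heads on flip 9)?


Geometric: P(X=9) = (1-p)^(k-1)×p = (8/11)^8×3/11 = 50331648/2357947691

P(X=9) = 50331648/2357947691 ≈ 2.13%


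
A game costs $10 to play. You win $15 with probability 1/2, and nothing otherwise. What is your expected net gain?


E[gain] = (15-10)×1/2 + (-10)×1/2
= 5/2 - 5 = -5/2

Expected net gain = $-5/2 ≈ $-2.50


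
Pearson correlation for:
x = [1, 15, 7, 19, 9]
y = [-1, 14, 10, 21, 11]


n=5, Σx=51, Σy=55, Σxy=777, Σx²=717, Σy²=859
r = (5×777 - 51×55)/√((5×717 - 51²)(5×859 - 55²))
= 1080/√(984×1270) = 1080/√1249680 ≈ 1080/1117.8909 ≈ 0.9661

r ≈ 0.9661


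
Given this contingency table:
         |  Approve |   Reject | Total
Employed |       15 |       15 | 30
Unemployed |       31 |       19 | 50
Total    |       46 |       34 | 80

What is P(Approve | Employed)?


P(Approve | Employed) = 15/(15+15) = 15/30 = 1/2

P(Approve|Employed) = 1/2 ≈ 50.00%


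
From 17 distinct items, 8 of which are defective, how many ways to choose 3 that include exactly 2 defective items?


Choose 2 of the 8 defective items and 1 of the other 9 items:
C(8,2)×C(9,1) = 28×9 = 252

252


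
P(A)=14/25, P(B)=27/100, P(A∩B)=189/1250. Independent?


P(A)×P(B) = 189/1250
P(A∩B) = 189/1250
Equal ✓ → Independent

Yes, independent


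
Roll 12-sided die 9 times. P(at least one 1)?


P(no 1)^9 = (11/12)^9 = 2357947691/5159780352
P(≥1) = 1 - 2357947691/5159780352 = 2801832661/5159780352

P = 2801832661/5159780352 ≈ 54.30%


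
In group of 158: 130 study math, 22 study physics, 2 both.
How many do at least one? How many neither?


|A∪B| = 130+22-2 = 150
Neither = 158-150 = 8

At least one: 150; Neither: 8


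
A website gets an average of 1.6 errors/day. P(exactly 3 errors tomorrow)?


Poisson(λ=1.6): P(X=3) = e^(-λ)×λ^k/k!
= e^(-1.6) × 1.6^3 / 3!
≈ 0.201896518 × 4.096 / 6 ≈ 0.137828

P(X=3) ≈ 0.137828 ≈ 13.78%


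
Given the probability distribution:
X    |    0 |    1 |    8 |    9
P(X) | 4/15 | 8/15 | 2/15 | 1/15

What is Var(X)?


E[X] = 11/5
E[X²] = 217/15
Var(X) = E[X²] - (E[X])² = 217/15 - 121/25 = 722/75

Var(X) = 722/75 ≈ 9.6267


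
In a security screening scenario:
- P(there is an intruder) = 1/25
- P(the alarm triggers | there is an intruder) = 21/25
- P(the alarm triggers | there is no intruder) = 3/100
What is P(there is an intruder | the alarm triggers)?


Using Bayes' theorem:
P(A|B) = P(B|A)·P(A) / P(B)

P(the alarm triggers) = 21/25 × 1/25 + 3/100 × 24/25
= 21/625 + 18/625 = 39/625

P(there is an intruder|the alarm triggers) = (21/625) / (39/625) = 7/13

P(there is an intruder|the alarm triggers) = 7/13 ≈ 53.85%


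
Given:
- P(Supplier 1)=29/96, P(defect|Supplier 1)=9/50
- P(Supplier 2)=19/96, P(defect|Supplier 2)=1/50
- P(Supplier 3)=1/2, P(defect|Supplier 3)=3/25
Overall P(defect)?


P(B) = Σ P(B|Aᵢ)×P(Aᵢ)
  9/50×29/96 = 87/1600
  1/50×19/96 = 19/4800
  3/25×1/2 = 3/50
Sum = 71/600

P(defect) = 71/600 ≈ 11.83%


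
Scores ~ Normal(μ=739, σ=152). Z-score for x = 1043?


z = (x - μ)/σ = (1043 - 739)/152 = 2.0

z = 2.0


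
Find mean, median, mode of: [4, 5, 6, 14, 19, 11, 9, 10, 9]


Sorted: [4, 5, 6, 9, 9, 10, 11, 14, 19]
Mean = 87/9 = 29/3
Median = 9
Freq: {4: 1, 5: 1, 6: 1, 14: 1, 19: 1, 11: 1, 9: 2, 10: 1}
Mode: [9]

Mean=29/3, Median=9, Mode=9


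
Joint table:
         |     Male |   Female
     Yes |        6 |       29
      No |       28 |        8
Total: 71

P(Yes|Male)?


P(Yes|Male) = 6/(6+28) = 6/34 = 3/17

P = 3/17 ≈ 17.65%


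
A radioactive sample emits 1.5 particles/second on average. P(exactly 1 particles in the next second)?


Poisson(λ=1.5): P(X=1) = e^(-λ)×λ^k/k!
= e^(-1.5) × 1.5^1 / 1!
≈ 0.2231301601 × 1.5 / 1 ≈ 0.334695

P(X=1) ≈ 0.334695 ≈ 33.47%


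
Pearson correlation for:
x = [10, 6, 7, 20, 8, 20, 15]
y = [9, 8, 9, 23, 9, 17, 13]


n=7, Σx=86, Σy=88, Σxy=1268, Σx²=1274, Σy²=1294
r = (7×1268 - 86×88)/√((7×1274 - 86²)(7×1294 - 88²))
= 1308/√(1522×1314) = 1308/√1999908 ≈ 1308/1414.1810 ≈ 0.9249

r ≈ 0.9249


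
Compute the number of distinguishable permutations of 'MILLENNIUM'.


Letters: 10, freq: {'M': 2, 'I': 2, 'L': 2, 'E': 1, 'N': 2, 'U': 1}
10!/(2!×2!×2!×1!×2!×1!) = 3628800/16 = 226800

226800


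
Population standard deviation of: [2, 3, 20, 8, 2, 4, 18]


Mean = 57/7
  (2-57/7)²=1849/49
  (3-57/7)²=1296/49
  (20-57/7)²=6889/49
  (8-57/7)²=1/49
  (2-57/7)²=1849/49
  (4-57/7)²=841/49
  (18-57/7)²=4761/49
Σ(x-μ)² = 2498/7
σ² = (2498/7)/7 = 2498/49

σ = √(2498/49) ≈ 7.1400


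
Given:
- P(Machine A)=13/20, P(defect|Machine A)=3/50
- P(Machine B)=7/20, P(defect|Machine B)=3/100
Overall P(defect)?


P(B) = Σ P(B|Aᵢ)×P(Aᵢ)
  3/50×13/20 = 39/1000
  3/100×7/20 = 21/2000
Sum = 99/2000

P(defect) = 99/2000 ≈ 4.95%


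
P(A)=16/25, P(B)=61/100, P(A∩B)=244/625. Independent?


P(A)×P(B) = 244/625
P(A∩B) = 244/625
Equal ✓ → Independent

Yes, independent


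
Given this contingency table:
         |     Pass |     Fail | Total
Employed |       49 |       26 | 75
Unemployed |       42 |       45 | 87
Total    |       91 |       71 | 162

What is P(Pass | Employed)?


P(Pass | Employed) = 49/(49+26) = 49/75

P(Pass|Employed) = 49/75 ≈ 65.33%


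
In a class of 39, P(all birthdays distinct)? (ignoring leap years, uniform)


P(all different) = Π(365-i)/365 for i=0..38
= (365/365)×(364/365)×...×(327/365)
= 0.121780

P ≈ 0.1218 ≈ 12.18%


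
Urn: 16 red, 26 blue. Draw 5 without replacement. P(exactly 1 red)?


Hypergeometric: C(16,1)×C(26,4)/C(42,5)
= 16×14950/850668 = 4600/16359

P(X=1) = 4600/16359 ≈ 28.12%


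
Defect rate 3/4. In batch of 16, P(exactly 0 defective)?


Binomial: P(X=0) = C(16,0)×p^0×(1-p)^16
= 1 × 1 × 1/4294967296 = 1/4294967296

P(X=0) = 1/4294967296 ≈ 0.00%


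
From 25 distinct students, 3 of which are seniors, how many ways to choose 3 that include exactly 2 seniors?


Choose 2 of the 3 seniors and 1 of the other 22 students:
C(3,2)×C(22,1) = 3×22 = 66

66


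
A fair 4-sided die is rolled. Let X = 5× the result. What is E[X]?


E[die] = (1+4)/2 = 5/2
E[X] = 5 × 5/2 = 25/2

E[X] = 25/2


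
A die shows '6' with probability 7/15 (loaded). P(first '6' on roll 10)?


Geometric: P(X=10) = (1-p)^(k-1)×p = (8/15)^9×7/15 = 939524096/576650390625

P(X=10) = 939524096/576650390625 ≈ 0.16%


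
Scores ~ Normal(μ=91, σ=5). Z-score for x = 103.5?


z = (x - μ)/σ = (103.5 - 91)/5 = 2.5

z = 2.5


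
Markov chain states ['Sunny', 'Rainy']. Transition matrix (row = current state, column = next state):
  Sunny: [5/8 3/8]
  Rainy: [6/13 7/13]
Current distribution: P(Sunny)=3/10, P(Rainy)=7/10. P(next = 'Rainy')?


P(next=Rainy) = Σᵢ P(now=i)×P(i→Rainy)
= 3/10×3/8 + 7/10×7/13
= 9/80 + 49/130 = 509/1040

P = 509/1040 ≈ 0.4894


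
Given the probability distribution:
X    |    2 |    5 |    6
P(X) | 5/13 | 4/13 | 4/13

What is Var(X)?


E[X] = 54/13
E[X²] = 264/13
Var(X) = E[X²] - (E[X])² = 264/13 - 2916/169 = 516/169

Var(X) = 516/169 ≈ 3.0533


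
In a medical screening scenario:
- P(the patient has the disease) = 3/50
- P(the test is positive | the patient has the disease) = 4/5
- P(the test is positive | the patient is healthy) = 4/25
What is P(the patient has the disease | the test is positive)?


Using Bayes' theorem:
P(A|B) = P(B|A)·P(A) / P(B)

P(the test is positive) = 4/5 × 3/50 + 4/25 × 47/50
= 6/125 + 94/625 = 124/625

P(the patient has the disease|the test is positive) = (6/125) / (124/625) = 15/62

P(the patient has the disease|the test is positive) = 15/62 ≈ 24.19%


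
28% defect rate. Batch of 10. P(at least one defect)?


P(all good) = (18/25)^10 = 3570467226624/95367431640625
P(≥1 defect) = 91796964414001/95367431640625

P = 91796964414001/95367431640625 ≈ 96.26%


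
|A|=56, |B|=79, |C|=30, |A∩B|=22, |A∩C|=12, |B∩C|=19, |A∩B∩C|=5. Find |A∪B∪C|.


|A∪B∪C| = 56+79+30-22-12-19+5 = 117

|A∪B∪C| = 117


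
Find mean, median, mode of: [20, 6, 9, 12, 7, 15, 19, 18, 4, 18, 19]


Sorted: [4, 6, 7, 9, 12, 15, 18, 18, 19, 19, 20]
Mean = 147/11
Median = 15
Freq: {20: 1, 6: 1, 9: 1, 12: 1, 7: 1, 15: 1, 19: 2, 18: 2, 4: 1}
Mode: [18, 19]

Mean=147/11, Median=15, Mode=[18, 19]


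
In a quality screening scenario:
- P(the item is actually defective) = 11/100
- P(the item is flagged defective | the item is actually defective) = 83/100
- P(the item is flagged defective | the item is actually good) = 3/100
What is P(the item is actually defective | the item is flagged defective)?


Using Bayes' theorem:
P(A|B) = P(B|A)·P(A) / P(B)

P(the item is flagged defective) = 83/100 × 11/100 + 3/100 × 89/100
= 913/10000 + 267/10000 = 59/500

P(the item is actually defective|the item is flagged defective) = (913/10000) / (59/500) = 913/1180

P(the item is actually defective|the item is flagged defective) = 913/1180 ≈ 77.37%


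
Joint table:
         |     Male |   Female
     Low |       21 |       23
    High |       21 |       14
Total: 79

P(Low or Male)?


P(Low∨Male) = P(Low) + P(Male) - P(Low∧Male)
= (44 + 42 - 21)/79 = 65/79

P = 65/79 ≈ 82.28%


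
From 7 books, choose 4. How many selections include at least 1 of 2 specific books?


Complement: C(7,4) - C(5,4) = 35 - 5 = 30

30


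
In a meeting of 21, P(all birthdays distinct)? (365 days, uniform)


P(all different) = Π(365-i)/365 for i=0..20
= (365/365)×(364/365)×...×(345/365)
= 0.556312

P ≈ 0.5563 ≈ 55.63%


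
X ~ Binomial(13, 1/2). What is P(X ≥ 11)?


P(X ≥ 11) = Σ P(X=i) for i=11..13
P(X=11) = 39/4096
P(X=12) = 13/8192
P(X=13) = 1/8192
Sum = 23/2048

P(X ≥ 11) = 23/2048 ≈ 1.12%


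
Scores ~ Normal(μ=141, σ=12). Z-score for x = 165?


z = (x - μ)/σ = (165 - 141)/12 = 2.0

z = 2.0


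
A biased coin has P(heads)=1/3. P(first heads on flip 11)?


Geometric: P(X=11) = (1-p)^(k-1)×p = (2/3)^10×1/3 = 1024/177147

P(X=11) = 1024/177147 ≈ 0.58%


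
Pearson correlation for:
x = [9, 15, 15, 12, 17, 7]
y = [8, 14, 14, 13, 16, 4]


n=6, Σx=75, Σy=69, Σxy=948, Σx²=1013, Σy²=897
r = (6×948 - 75×69)/√((6×1013 - 75²)(6×897 - 69²))
= 513/√(453×621) = 513/√281313 ≈ 513/530.3895 ≈ 0.9672

r ≈ 0.9672


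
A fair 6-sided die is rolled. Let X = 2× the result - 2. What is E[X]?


E[die] = (1+6)/2 = 7/2
E[X] = 2×7/2 - 2 = 5

E[X] = 5


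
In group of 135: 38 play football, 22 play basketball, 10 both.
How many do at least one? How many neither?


|A∪B| = 38+22-10 = 50
Neither = 135-50 = 85

At least one: 50; Neither: 85


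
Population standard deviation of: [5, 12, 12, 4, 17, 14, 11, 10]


Mean = 85/8
  (5-85/8)²=2025/64
  (12-85/8)²=121/64
  (12-85/8)²=121/64
  (4-85/8)²=2809/64
  (17-85/8)²=2601/64
  (14-85/8)²=729/64
  (11-85/8)²=9/64
  (10-85/8)²=25/64
Σ(x-μ)² = 1055/8
σ² = (1055/8)/8 = 1055/64

σ = √(1055/64) ≈ 4.0601


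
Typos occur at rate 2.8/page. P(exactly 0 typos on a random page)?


Poisson(λ=2.8): P(X=0) = e^(-λ)×λ^k/k!
= e^(-2.8) × 2.8^0 / 0!
≈ 0.06081006263 × 1 / 1 ≈ 0.060810

P(X=0) ≈ 0.060810 ≈ 6.08%


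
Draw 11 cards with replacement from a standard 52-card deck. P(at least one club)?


P(not a club) = 39/52 = 3/4
P(none in 11 draws) = (3/4)^11 = 177147/4194304
P(≥1 club) = 1 - 177147/4194304 = 4017157/4194304

P = 4017157/4194304 ≈ 95.78%


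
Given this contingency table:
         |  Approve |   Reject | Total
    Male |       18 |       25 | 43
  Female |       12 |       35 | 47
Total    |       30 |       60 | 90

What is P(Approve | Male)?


P(Approve | Male) = 18/(18+25) = 18/43

P(Approve|Male) = 18/43 ≈ 41.86%


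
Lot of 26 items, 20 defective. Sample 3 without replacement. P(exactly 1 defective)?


Hypergeometric: C(20,1)×C(6,2)/C(26,3)
= 20×15/2600 = 3/26

P(X=1) = 3/26 ≈ 11.54%


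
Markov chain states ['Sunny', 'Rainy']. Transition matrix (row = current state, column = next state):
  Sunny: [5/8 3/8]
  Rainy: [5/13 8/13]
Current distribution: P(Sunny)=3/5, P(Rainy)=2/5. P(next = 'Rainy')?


P(next=Rainy) = Σᵢ P(now=i)×P(i→Rainy)
= 3/5×3/8 + 2/5×8/13
= 9/40 + 16/65 = 49/104

P = 49/104 ≈ 0.4712


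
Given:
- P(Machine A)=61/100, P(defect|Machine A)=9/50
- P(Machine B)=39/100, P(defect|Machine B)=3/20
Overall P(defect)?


P(B) = Σ P(B|Aᵢ)×P(Aᵢ)
  9/50×61/100 = 549/5000
  3/20×39/100 = 117/2000
Sum = 1683/10000

P(defect) = 1683/10000 ≈ 16.83%


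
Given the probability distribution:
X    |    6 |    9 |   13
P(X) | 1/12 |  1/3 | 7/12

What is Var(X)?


E[X] = 133/12
E[X²] = 1543/12
Var(X) = E[X²] - (E[X])² = 1543/12 - 17689/144 = 827/144

Var(X) = 827/144 ≈ 5.7431


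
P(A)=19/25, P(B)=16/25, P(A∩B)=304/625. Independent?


P(A)×P(B) = 304/625
P(A∩B) = 304/625
Equal ✓ → Independent

Yes, independent


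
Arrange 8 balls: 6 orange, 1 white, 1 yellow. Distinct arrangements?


8!/(6!×1!×1!) = 56

56


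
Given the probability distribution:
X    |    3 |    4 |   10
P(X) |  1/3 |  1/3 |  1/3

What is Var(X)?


E[X] = 17/3
E[X²] = 125/3
Var(X) = E[X²] - (E[X])² = 125/3 - 289/9 = 86/9

Var(X) = 86/9 ≈ 9.5556


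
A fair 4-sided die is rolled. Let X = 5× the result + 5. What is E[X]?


E[die] = (1+4)/2 = 5/2
E[X] = 5×5/2 + 5 = 35/2

E[X] = 35/2


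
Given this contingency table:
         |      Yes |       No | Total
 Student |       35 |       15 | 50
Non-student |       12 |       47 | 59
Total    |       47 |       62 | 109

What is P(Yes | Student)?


P(Yes | Student) = 35/(35+15) = 35/50 = 7/10

P(Yes|Student) = 7/10 ≈ 70.00%


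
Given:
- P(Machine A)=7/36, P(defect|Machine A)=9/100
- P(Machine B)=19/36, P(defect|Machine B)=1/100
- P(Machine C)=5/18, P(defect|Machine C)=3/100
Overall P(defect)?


P(B) = Σ P(B|Aᵢ)×P(Aᵢ)
  9/100×7/36 = 7/400
  1/100×19/36 = 19/3600
  3/100×5/18 = 1/120
Sum = 7/225

P(defect) = 7/225 ≈ 3.11%


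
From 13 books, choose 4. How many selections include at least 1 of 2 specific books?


Complement: C(13,4) - C(11,4) = 715 - 330 = 385

385


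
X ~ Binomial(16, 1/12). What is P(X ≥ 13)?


P(X ≥ 13) = Σ P(X=i) for i=13..16
P(X=13) = 46585/11555266180939776
P(X=14) = 605/7703510787293184
P(X=15) = 11/11555266180939776
P(X=16) = 1/184884258895036416
Sum = 760057/184884258895036416

P(X ≥ 13) = 760057/184884258895036416 ≈ 0.00%


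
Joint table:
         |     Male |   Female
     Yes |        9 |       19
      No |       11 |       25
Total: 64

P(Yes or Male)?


P(Yes∨Male) = P(Yes) + P(Male) - P(Yes∧Male)
= (28 + 20 - 9)/64 = 39/64

P = 39/64 ≈ 60.94%


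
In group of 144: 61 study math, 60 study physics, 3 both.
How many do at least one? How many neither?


|A∪B| = 61+60-3 = 118
Neither = 144-118 = 26

At least one: 118; Neither: 26


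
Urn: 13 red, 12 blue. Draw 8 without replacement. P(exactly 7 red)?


Hypergeometric: C(13,7)×C(12,1)/C(25,8)
= 1716×12/1081575 = 208/10925

P(X=7) = 208/10925 ≈ 1.90%


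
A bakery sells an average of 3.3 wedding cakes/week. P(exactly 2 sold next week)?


Poisson(λ=3.3): P(X=2) = e^(-λ)×λ^k/k!
= e^(-3.3) × 3.3^2 / 2!
≈ 0.0368831674 × 10.89 / 2 ≈ 0.200829

P(X=2) ≈ 0.200829 ≈ 20.08%


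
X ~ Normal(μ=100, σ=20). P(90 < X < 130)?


z₁=(90-100)/20=-0.5, z₂=(130-100)/20=1.5
P = Φ(1.5) - Φ(-0.5) = 0.933193 - 0.308538 = 0.624655 ≈ 0.6247

P(90 < X < 130) ≈ 0.6247


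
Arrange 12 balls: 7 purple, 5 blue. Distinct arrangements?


12!/(7!×5!) = 792

792


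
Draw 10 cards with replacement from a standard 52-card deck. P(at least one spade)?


P(not a spade) = 39/52 = 3/4
P(none in 10 draws) = (3/4)^10 = 59049/1048576
P(≥1 spade) = 1 - 59049/1048576 = 989527/1048576

P = 989527/1048576 ≈ 94.37%


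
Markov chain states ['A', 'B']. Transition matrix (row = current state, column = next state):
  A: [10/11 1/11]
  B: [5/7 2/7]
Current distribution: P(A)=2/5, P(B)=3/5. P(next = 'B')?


P(next=B) = Σᵢ P(now=i)×P(i→B)
= 2/5×1/11 + 3/5×2/7
= 2/55 + 6/35 = 16/77

P = 16/77 ≈ 0.2078


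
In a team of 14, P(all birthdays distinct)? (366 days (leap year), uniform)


P(all different) = Π(366-i)/366 for i=0..13
= (366/366)×(365/366)×...×(353/366)
= 0.777440

P ≈ 0.7774 ≈ 77.74%


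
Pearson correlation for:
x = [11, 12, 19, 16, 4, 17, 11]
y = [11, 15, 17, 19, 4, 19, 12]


n=7, Σx=90, Σy=97, Σxy=1399, Σx²=1308, Σy²=1517
r = (7×1399 - 90×97)/√((7×1308 - 90²)(7×1517 - 97²))
= 1063/√(1056×1210) = 1063/√1277760 ≈ 1063/1130.3805 ≈ 0.9404

r ≈ 0.9404


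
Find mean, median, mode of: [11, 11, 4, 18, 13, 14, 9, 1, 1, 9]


Sorted: [1, 1, 4, 9, 9, 11, 11, 13, 14, 18]
Mean = 91/10
Median = 10
Freq: {11: 2, 4: 1, 18: 1, 13: 1, 14: 1, 9: 2, 1: 2}
Mode: [1, 9, 11]

Mean=91/10, Median=10, Mode=[1, 9, 11]


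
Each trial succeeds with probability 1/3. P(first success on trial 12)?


Geometric: P(X=12) = (1-p)^(k-1)×p = (2/3)^11×1/3 = 2048/531441

P(X=12) = 2048/531441 ≈ 0.39%


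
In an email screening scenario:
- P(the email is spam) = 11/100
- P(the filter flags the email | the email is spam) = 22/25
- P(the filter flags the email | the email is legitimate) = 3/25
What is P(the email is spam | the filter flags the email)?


Using Bayes' theorem:
P(A|B) = P(B|A)·P(A) / P(B)

P(the filter flags the email) = 22/25 × 11/100 + 3/25 × 89/100
= 121/1250 + 267/2500 = 509/2500

P(the email is spam|the filter flags the email) = (121/1250) / (509/2500) = 242/509

P(the email is spam|the filter flags the email) = 242/509 ≈ 47.54%


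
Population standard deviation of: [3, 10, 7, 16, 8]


Mean = 44/5
  (3-44/5)²=841/25
  (10-44/5)²=36/25
  (7-44/5)²=81/25
  (16-44/5)²=1296/25
  (8-44/5)²=16/25
Σ(x-μ)² = 454/5
σ² = (454/5)/5 = 454/25

σ = √(454/25) ≈ 4.2615


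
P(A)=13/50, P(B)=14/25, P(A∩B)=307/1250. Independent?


P(A)×P(B) = 91/625
P(A∩B) = 307/1250
Not equal → NOT independent

No, not independent


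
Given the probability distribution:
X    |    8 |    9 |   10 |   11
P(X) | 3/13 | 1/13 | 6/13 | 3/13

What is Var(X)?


E[X] = 126/13
E[X²] = 1236/13
Var(X) = E[X²] - (E[X])² = 1236/13 - 15876/169 = 192/169

Var(X) = 192/169 ≈ 1.1361


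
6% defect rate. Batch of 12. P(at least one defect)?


P(all good) = (47/50)^12 = 116191483108948578241/244140625000000000000
P(≥1 defect) = 127949141891051421759/244140625000000000000

P = 127949141891051421759/244140625000000000000 ≈ 52.41%


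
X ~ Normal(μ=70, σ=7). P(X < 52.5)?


z = (52.5-70)/7 = -2.5
P(Z < -2.5) = 0.0062

P(X < 52.5) ≈ 0.0062


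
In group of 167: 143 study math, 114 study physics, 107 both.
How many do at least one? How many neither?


|A∪B| = 143+114-107 = 150
Neither = 167-150 = 17

At least one: 150; Neither: 17


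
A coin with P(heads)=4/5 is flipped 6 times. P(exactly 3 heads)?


Binomial: P(X=3) = C(6,3)×p^3×(1-p)^3
= 20 × 64/125 × 1/125 = 256/3125

P(X=3) = 256/3125 ≈ 8.19%


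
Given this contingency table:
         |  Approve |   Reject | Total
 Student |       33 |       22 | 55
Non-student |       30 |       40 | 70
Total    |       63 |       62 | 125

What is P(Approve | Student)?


P(Approve | Student) = 33/(33+22) = 33/55 = 3/5

P(Approve|Student) = 3/5 ≈ 60.00%


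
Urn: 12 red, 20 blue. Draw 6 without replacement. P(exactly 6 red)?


Hypergeometric: C(12,6)×C(20,0)/C(32,6)
= 924×1/906192 = 11/10788

P(X=6) = 11/10788 ≈ 0.10%


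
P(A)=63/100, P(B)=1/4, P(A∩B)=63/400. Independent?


P(A)×P(B) = 63/400
P(A∩B) = 63/400
Equal ✓ → Independent

Yes, independent


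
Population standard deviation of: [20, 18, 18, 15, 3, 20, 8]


Mean = 102/7
  (20-102/7)²=1444/49
  (18-102/7)²=576/49
  (18-102/7)²=576/49
  (15-102/7)²=9/49
  (3-102/7)²=6561/49
  (20-102/7)²=1444/49
  (8-102/7)²=2116/49
Σ(x-μ)² = 1818/7
σ² = (1818/7)/7 = 1818/49

σ = √(1818/49) ≈ 6.0911


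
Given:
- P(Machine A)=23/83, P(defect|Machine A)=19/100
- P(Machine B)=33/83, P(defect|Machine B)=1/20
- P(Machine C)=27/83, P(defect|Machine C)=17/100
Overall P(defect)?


P(B) = Σ P(B|Aᵢ)×P(Aᵢ)
  19/100×23/83 = 437/8300
  1/20×33/83 = 33/1660
  17/100×27/83 = 459/8300
Sum = 1061/8300

P(defect) = 1061/8300 ≈ 12.78%


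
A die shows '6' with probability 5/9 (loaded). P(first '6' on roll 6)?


Geometric: P(X=6) = (1-p)^(k-1)×p = (4/9)^5×5/9 = 5120/531441

P(X=6) = 5120/531441 ≈ 0.96%


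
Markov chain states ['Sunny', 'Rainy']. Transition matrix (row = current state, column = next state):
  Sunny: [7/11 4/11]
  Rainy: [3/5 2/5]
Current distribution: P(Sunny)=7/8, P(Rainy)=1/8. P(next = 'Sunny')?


P(next=Sunny) = Σᵢ P(now=i)×P(i→Sunny)
= 7/8×7/11 + 1/8×3/5
= 49/88 + 3/40 = 139/220

P = 139/220 ≈ 0.6318


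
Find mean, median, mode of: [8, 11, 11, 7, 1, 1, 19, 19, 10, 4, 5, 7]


Sorted: [1, 1, 4, 5, 7, 7, 8, 10, 11, 11, 19, 19]
Mean = 103/12
Median = 15/2
Freq: {8: 1, 11: 2, 7: 2, 1: 2, 19: 2, 10: 1, 4: 1, 5: 1}
Mode: [1, 7, 11, 19]

Mean=103/12, Median=15/2, Mode=[1, 7, 11, 19]


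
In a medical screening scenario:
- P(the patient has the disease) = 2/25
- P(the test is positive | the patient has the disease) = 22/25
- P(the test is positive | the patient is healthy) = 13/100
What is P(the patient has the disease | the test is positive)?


Using Bayes' theorem:
P(A|B) = P(B|A)·P(A) / P(B)

P(the test is positive) = 22/25 × 2/25 + 13/100 × 23/25
= 44/625 + 299/2500 = 19/100

P(the patient has the disease|the test is positive) = (44/625) / (19/100) = 176/475

P(the patient has the disease|the test is positive) = 176/475 ≈ 37.05%


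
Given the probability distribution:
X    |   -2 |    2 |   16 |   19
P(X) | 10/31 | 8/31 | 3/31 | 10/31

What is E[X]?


E[X] = Σ x·P(X=x)
= (-2)×(10/31) + (2)×(8/31) + (16)×(3/31) + (19)×(10/31)
= 234/31

E[X] = 234/31


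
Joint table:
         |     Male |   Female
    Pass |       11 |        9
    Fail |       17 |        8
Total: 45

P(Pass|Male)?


P(Pass|Male) = 11/(11+17) = 11/28

P = 11/28 ≈ 39.29%


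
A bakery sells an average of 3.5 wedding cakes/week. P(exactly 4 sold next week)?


Poisson(λ=3.5): P(X=4) = e^(-λ)×λ^k/k!
= e^(-3.5) × 3.5^4 / 4!
≈ 0.03019738342 × 150.0625 / 24 ≈ 0.188812

P(X=4) ≈ 0.188812 ≈ 18.88%


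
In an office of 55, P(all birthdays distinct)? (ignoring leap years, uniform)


P(all different) = Π(365-i)/365 for i=0..54
= (365/365)×(364/365)×...×(311/365)
= 0.013738

P ≈ 0.0137 ≈ 1.37%


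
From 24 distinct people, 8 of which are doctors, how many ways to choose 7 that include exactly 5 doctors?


Choose 5 of the 8 doctors and 2 of the other 16 people:
C(8,5)×C(16,2) = 56×120 = 6720

6720


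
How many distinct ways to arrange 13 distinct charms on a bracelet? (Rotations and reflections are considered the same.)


Free circular arrangements: rotations and reflections both identified.
(n-1)!/2 = 12!/2 = 479001600/2 = 239500800

239500800


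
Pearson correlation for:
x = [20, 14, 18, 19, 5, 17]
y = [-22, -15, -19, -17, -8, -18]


n=6, Σx=93, Σy=-99, Σxy=-1661, Σx²=1595, Σy²=1747
r = (6×(-1661) - 93×(-99))/√((6×1595 - 93²)(6×1747 - (-99)²))
= -759/√(921×681) = -759/√627201 ≈ -759/791.9602 ≈ -0.9584

r ≈ -0.9584


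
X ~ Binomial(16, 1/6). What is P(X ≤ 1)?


P(X ≤ 1) = Σ P(X=i) for i=0..1
P(X=0) = 152587890625/2821109907456
P(X=1) = 30517578125/176319369216
Sum = 213623046875/940369969152

P(X ≤ 1) = 213623046875/940369969152 ≈ 22.72%


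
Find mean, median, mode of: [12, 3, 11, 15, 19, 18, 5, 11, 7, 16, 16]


Sorted: [3, 5, 7, 11, 11, 12, 15, 16, 16, 18, 19]
Mean = 133/11
Median = 12
Freq: {12: 1, 3: 1, 11: 2, 15: 1, 19: 1, 18: 1, 5: 1, 7: 1, 16: 2}
Mode: [11, 16]

Mean=133/11, Median=12, Mode=[11, 16]


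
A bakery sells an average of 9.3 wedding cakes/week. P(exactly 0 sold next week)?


Poisson(λ=9.3): P(X=0) = e^(-λ)×λ^k/k!
= e^(-9.3) × 9.3^0 / 0!
≈ 9.142423148e-05 × 1 / 1 ≈ 0.000091

P(X=0) ≈ 0.000091 ≈ 0.01%


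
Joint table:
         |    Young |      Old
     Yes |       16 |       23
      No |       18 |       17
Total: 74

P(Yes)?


P(Yes) = (16+23)/74 = 39/74

P(Yes) = 39/74 ≈ 52.70%


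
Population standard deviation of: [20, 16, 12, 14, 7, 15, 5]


Mean = 89/7
  (20-89/7)²=2601/49
  (16-89/7)²=529/49
  (12-89/7)²=25/49
  (14-89/7)²=81/49
  (7-89/7)²=1600/49
  (15-89/7)²=256/49
  (5-89/7)²=2916/49
Σ(x-μ)² = 1144/7
σ² = (1144/7)/7 = 1144/49

σ = √(1144/49) ≈ 4.8319


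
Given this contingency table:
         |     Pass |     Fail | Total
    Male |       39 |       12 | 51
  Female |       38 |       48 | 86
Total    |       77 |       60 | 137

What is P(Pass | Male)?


P(Pass | Male) = 39/(39+12) = 39/51 = 13/17

P(Pass|Male) = 13/17 ≈ 76.47%
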